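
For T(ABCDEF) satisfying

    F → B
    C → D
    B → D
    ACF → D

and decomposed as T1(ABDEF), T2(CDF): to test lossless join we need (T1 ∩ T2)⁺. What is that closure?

T1 ∩ T2 = {DF}.
F → B applies, adding B
Closure: {BDF}.

BDF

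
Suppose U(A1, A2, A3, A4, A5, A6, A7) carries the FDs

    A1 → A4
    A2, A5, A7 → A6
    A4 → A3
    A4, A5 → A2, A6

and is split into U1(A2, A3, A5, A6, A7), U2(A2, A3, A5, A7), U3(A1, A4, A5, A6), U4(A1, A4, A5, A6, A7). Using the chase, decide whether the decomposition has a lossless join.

No

Chase test. Columns are A1, A2, A3, A4, A5, A6, A7; row i has aⱼ where attribute j ∈ Ui, else bᵢⱼ.
Initial tableau (one row per fragment):
  row 1: b11 a2 a3 b14 a5 a6 a7
  row 2: b21 a2 a3 b24 a5 b26 a7
  row 3: a1 b32 b33 a4 a5 a6 b37
  row 4: a1 b42 b43 a4 a5 a6 a7
Rows 1 and 2 agree on A2, A5, A7; apply A2, A5, A7→A6 and equate their A6 entries.
Rows 3 and 4 agree on A4; apply A4→A3 and equate their A3 entries.
Rows 3 and 4 agree on A4, A5; apply A4, A5→A2, A6 and equate their A2, A6 entries.
No row becomes fully distinguished — the join is lossy.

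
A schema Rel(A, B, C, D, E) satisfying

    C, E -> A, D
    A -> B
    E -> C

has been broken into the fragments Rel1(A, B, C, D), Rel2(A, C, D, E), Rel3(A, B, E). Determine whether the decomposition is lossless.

Yes

Chase test. Columns are A, B, C, D, E; row i has aⱼ where attribute j ∈ Reli, else bᵢⱼ.
Initial tableau (one row per fragment):
  row 1: a1 a2 a3 a4 b15
  row 2: a1 b22 a3 a4 a5
  row 3: a1 a2 b33 b34 a5
Rows 1 and 2 agree on A; apply A→B and equate their B entries.
Rows 2 and 3 agree on E; apply E→C and equate their C entries.
Rows 2 and 3 agree on C, E; apply C, E→A, D and equate their A, D entries.
Row 2 is now all distinguished symbols — the join is lossless.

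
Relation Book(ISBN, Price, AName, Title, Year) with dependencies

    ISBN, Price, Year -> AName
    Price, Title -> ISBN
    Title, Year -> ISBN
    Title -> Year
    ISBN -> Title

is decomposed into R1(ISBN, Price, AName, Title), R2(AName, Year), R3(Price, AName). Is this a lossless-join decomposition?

No

Chase test. Columns are ISBN, Price, AName, Title, Year; row i has aⱼ where attribute j ∈ Ri, else bᵢⱼ.
Initial tableau (one row per fragment):
  row 1: a1 a2 a3 a4 b15
  row 2: b21 b22 a3 b24 a5
  row 3: b31 a2 a3 b34 b35
No row becomes fully distinguished — the join is lossy.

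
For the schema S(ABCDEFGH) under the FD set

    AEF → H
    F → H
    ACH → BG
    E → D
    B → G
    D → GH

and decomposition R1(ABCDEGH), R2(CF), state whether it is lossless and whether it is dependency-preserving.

Lossless test: (C)⁺ = {C}, which is a superkey of neither fragment — lossy.
Dependency preservation: the restricted closure of {F} across the fragments never reaches {H}, so F → H cannot be enforced without a join — not preserved.

lossy and not dependency-preserving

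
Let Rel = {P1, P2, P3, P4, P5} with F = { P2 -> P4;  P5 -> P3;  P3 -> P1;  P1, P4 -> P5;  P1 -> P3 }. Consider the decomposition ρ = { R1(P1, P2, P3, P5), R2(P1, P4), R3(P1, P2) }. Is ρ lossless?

Chase test. Columns are P1, P2, P3, P4, P5; row i has aⱼ where attribute j ∈ Ri, else bᵢⱼ.
Initial tableau (one row per fragment):
  row 1: a1 a2 a3 b14 a5
  row 2: a1 b22 b23 a4 b25
  row 3: a1 a2 b33 b34 b35
Rows 1 and 3 agree on P2; apply P2→P4 and equate their P4 entries.
Rows 1 and 3 agree on P1, P4; apply P1, P4→P5 and equate their P5 entries.
Rows 1 and 2 agree on P1; apply P1→P3 and equate their P3 entries.
Rows 1 and 3 agree on P1; apply P1→P3 and equate their P3 entries.
No row becomes fully distinguished — the join is lossy.

No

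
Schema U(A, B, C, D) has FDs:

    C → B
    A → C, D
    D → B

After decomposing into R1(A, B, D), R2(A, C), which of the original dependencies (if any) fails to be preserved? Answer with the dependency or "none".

C → B

Check C → B: no single fragment contains all of {B, C}, and the restricted closure of {C} across the fragments never reaches {B}.
A → C, D is preserved.
D → B is preserved.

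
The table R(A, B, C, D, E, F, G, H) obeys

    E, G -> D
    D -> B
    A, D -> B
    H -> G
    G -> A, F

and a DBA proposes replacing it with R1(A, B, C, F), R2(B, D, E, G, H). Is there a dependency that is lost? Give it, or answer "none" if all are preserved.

Check G → A, F: no single fragment contains all of {A, F, G}, and the restricted closure of {G} across the fragments never reaches {A, F}.
E, G → D is preserved.
D → B is preserved.
A, D → B is preserved.
H → G is preserved.

G -> A, F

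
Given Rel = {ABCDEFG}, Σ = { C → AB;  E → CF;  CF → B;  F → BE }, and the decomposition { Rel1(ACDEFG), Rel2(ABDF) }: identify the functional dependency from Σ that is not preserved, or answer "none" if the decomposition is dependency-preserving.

Check C → AB: no single fragment contains all of {ABC}, and the restricted closure of {C} across the fragments never reaches {AB}.
E → CF is preserved.
CF → B is preserved.
F → BE is preserved.

C → AB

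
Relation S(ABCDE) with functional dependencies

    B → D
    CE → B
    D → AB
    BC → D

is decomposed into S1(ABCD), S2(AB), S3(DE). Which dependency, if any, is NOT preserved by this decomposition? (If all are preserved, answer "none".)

CE → B

Check CE → B: no single fragment contains all of {BCE}, and the restricted closure of {CE} across the fragments never reaches {B}.
B → D is preserved.
D → AB is preserved.
BC → D is preserved.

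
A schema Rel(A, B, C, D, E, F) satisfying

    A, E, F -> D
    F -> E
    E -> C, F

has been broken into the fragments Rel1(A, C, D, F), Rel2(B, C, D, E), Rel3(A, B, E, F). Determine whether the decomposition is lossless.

Chase test. Columns are A, B, C, D, E, F; row i has aⱼ where attribute j ∈ Reli, else bᵢⱼ.
Initial tableau (one row per fragment):
  row 1: a1 b12 a3 a4 b15 a6
  row 2: b21 a2 a3 a4 a5 b26
  row 3: a1 a2 b33 b34 a5 a6
Rows 1 and 3 agree on F; apply F→E and equate their E entries.
Rows 1 and 2 agree on E; apply E→C, F and equate their C, F entries.
Rows 1 and 3 agree on E; apply E→C, F and equate their C, F entries.
Rows 1 and 3 agree on A, E, F; apply A, E, F→D and equate their D entries.
Row 3 is now all distinguished symbols — the join is lossless.

Yes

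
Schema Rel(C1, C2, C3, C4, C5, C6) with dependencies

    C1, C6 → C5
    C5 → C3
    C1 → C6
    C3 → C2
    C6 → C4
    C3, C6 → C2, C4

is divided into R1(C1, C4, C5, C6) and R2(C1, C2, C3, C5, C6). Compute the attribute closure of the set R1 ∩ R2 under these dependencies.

C1, C2, C3, C4, C5, C6

R1 ∩ R2 = {C1, C5, C6}.
C5 → C3 applies, adding C3
C3 → C2 applies, adding C2
C6 → C4 applies, adding C4
Closure: {C1, C2, C3, C4, C5, C6}.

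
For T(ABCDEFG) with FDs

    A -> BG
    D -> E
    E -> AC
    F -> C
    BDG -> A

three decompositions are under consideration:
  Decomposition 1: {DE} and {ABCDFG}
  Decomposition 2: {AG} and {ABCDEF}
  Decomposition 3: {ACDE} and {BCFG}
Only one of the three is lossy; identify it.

Decomposition 1: common = {D}, closure = {ABCDEG} → lossless.
Decomposition 2: common = {A}, closure = {ABG} → lossless.
Decomposition 3: common = {C}, closure = {C} → lossy.

Decomposition 3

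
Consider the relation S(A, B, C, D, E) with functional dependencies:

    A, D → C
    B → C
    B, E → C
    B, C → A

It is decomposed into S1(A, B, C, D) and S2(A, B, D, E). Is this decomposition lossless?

Common attributes: S1 ∩ S2 = {A, B, D}.
Closure of {A, B, D}: A, D → C applies, adding C. So (A, B, D)⁺ = {A, B, C, D}.
This closure contains every attribute of S1, so S1 ∩ S2 → S1. The join is lossless.

Yes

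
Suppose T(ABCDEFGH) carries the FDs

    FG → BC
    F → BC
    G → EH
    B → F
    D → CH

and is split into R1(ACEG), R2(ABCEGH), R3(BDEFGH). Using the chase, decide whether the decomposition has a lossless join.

Chase test. Columns are ABCDEFGH; row i has aⱼ where attribute j ∈ Ri, else bᵢⱼ.
Initial tableau (one row per fragment):
  row 1: a1 b12 a3 b14 a5 b16 a7 b18
  row 2: a1 a2 a3 b24 a5 b26 a7 a8
  row 3: b31 a2 b33 a4 a5 a6 a7 a8
Rows 1 and 2 agree on G; apply G→EH and equate their EH entries.
Rows 2 and 3 agree on B; apply B→F and equate their F entries.
Rows 2 and 3 agree on FG; apply FG→BC and equate their BC entries.
No row becomes fully distinguished — the join is lossy.

No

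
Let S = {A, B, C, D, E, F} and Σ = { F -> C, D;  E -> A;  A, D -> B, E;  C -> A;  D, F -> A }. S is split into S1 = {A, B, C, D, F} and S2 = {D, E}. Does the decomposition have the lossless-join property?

Common attributes: S1 ∩ S2 = {D}.
No dependency enlarges {D}, so (D)⁺ = {D}.
The closure contains neither all of S1 = {A, B, C, D, F} nor all of S2 = {D, E}, so the common attributes are not a superkey of either fragment. The join is lossy.

No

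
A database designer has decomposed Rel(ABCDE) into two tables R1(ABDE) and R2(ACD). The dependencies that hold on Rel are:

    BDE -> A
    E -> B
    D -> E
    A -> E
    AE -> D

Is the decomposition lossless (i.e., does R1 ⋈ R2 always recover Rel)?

Yes

Common attributes: R1 ∩ R2 = {AD}.
Closure of {AD}: D → E applies, adding E; E → B applies, adding B. So (AD)⁺ = {ABDE}.
This closure contains every attribute of R1, so R1 ∩ R2 → R1. The join is lossless.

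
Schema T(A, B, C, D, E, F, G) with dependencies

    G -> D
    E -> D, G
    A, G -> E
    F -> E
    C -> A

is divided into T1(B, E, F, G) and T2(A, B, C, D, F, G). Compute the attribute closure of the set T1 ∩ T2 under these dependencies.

T1 ∩ T2 = {B, F, G}.
G → D applies, adding D
F → E applies, adding E
Closure: {B, D, E, F, G}.

B, D, E, F, G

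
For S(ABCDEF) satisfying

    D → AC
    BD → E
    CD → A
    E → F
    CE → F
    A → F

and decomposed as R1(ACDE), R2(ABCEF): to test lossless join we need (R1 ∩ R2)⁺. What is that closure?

ACEF

R1 ∩ R2 = {ACE}.
E → F applies, adding F
Closure: {ACEF}.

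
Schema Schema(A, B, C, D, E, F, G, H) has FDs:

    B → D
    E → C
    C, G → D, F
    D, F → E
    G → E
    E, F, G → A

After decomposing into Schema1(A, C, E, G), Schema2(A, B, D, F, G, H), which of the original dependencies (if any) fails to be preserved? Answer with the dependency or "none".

Check D, F → E: no single fragment contains all of {D, E, F}, and the restricted closure of {D, F} across the fragments never reaches {E}.
B → D is preserved.
E → C is preserved.
C, G → D, F is preserved.
G → E is preserved.
E, F, G → A is preserved.

D, F → E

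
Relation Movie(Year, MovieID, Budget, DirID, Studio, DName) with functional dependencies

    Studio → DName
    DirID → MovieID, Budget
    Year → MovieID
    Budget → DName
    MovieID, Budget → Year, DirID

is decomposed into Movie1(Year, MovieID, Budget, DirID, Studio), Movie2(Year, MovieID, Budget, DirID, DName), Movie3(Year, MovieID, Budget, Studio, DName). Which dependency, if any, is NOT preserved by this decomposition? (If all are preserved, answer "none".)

none

Studio → DName lies within Movie3.
DirID → MovieID, Budget lies within Movie1.
Year → MovieID lies within Movie1.
Budget → DName lies within Movie2.
MovieID, Budget → Year, DirID lies within Movie1.
Every dependency is enforceable on the fragments, so the decomposition is dependency-preserving.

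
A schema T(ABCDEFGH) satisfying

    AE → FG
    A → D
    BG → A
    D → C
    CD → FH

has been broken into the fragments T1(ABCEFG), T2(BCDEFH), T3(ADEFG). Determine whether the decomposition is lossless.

Yes

Chase test. Columns are ABCDEFGH; row i has aⱼ where attribute j ∈ Ti, else bᵢⱼ.
Initial tableau (one row per fragment):
  row 1: a1 a2 a3 b14 a5 a6 a7 b18
  row 2: b21 a2 a3 a4 a5 a6 b27 a8
  row 3: a1 b32 b33 a4 a5 a6 a7 b38
Rows 1 and 3 agree on A; apply A→D and equate their D entries.
Rows 1 and 3 agree on D; apply D→C and equate their C entries.
Rows 1 and 2 agree on CD; apply CD→FH and equate their FH entries.
Rows 1 and 3 agree on CD; apply CD→FH and equate their FH entries.
Row 1 is now all distinguished symbols — the join is lossless.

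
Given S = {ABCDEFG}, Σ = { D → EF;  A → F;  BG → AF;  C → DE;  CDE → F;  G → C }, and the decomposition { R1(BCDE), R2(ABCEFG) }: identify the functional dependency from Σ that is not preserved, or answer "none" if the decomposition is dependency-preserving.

D → EF

Check D → EF: no single fragment contains all of {DEF}, and the restricted closure of {D} across the fragments never reaches {EF}.
A → F is preserved.
BG → AF is preserved.
C → DE is preserved.
CDE → F is preserved.
G → C is preserved.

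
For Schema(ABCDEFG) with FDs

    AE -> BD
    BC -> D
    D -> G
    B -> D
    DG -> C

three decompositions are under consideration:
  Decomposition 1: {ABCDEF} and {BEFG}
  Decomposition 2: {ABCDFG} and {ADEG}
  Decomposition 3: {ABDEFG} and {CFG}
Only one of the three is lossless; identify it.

Decomposition 1: common = {BEF}, closure = {BCDEFG} → lossless.
Decomposition 2: common = {ADG}, closure = {ACDG} → lossy.
Decomposition 3: common = {FG}, closure = {FG} → lossy.

Decomposition 1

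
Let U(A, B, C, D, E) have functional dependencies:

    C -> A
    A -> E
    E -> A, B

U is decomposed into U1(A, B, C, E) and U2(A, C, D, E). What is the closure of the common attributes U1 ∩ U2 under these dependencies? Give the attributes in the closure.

U1 ∩ U2 = {A, C, E}.
E → A, B applies, adding B
Closure: {A, B, C, E}.

A, B, C, E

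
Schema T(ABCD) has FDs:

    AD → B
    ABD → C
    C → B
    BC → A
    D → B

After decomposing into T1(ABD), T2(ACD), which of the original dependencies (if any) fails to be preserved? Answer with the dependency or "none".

Check C → B: no single fragment contains all of {BC}, and the restricted closure of {C} across the fragments never reaches {B}.
AD → B is preserved.
ABD → C is preserved.
BC → A is preserved.
D → B is preserved.

C → B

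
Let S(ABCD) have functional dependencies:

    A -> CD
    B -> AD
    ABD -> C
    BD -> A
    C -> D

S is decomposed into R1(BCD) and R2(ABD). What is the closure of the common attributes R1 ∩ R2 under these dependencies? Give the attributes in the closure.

ABCD

R1 ∩ R2 = {BD}.
B → AD applies, adding A
ABD → C applies, adding C
Closure: {ABCD}.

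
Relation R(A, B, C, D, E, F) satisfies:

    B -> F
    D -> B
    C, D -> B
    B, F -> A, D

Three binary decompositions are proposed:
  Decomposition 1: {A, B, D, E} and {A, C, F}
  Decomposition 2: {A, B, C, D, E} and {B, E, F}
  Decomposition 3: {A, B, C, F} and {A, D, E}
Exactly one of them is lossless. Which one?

Decomposition 2

Decomposition 1: common = {A}, closure = {A} → lossy.
Decomposition 2: common = {B, E}, closure = {A, B, D, E, F} → lossless.
Decomposition 3: common = {A}, closure = {A} → lossy.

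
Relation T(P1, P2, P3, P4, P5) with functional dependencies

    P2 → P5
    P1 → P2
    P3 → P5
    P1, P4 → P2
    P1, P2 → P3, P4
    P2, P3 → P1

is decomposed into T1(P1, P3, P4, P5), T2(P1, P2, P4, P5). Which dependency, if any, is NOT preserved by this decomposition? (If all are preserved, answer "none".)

P2, P3 → P1

Check P2, P3 → P1: no single fragment contains all of {P1, P2, P3}, and the restricted closure of {P2, P3} across the fragments never reaches {P1}.
P2 → P5 is preserved.
P1 → P2 is preserved.
P3 → P5 is preserved.
P1, P4 → P2 is preserved.
P1, P2 → P3, P4 is preserved.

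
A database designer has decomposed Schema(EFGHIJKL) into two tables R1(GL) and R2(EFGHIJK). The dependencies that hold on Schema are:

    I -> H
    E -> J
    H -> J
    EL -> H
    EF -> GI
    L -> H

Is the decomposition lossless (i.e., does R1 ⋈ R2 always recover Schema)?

Common attributes: R1 ∩ R2 = {G}.
No dependency enlarges {G}, so (G)⁺ = {G}.
The closure contains neither all of R1 = {GL} nor all of R2 = {EFGHIJK}, so the common attributes are not a superkey of either fragment. The join is lossy.

No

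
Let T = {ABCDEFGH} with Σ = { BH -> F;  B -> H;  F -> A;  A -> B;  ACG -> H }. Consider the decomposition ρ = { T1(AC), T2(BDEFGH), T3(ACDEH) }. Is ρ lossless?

Chase test. Columns are ABCDEFGH; row i has aⱼ where attribute j ∈ Ti, else bᵢⱼ.
Initial tableau (one row per fragment):
  row 1: a1 b12 a3 b14 b15 b16 b17 b18
  row 2: b21 a2 b23 a4 a5 a6 a7 a8
  row 3: a1 b32 a3 a4 a5 b36 b37 a8
Rows 1 and 3 agree on A; apply A→B and equate their B entries.
Rows 1 and 3 agree on B; apply B→H and equate their H entries.
Rows 1 and 3 agree on BH; apply BH→F and equate their F entries.
No row becomes fully distinguished — the join is lossy.

No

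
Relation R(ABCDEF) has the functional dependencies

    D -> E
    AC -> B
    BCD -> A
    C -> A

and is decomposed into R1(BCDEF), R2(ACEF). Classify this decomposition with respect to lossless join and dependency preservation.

lossless and dependency-preserving

Lossless test: (CEF)⁺ = {ABCEF}, which contains all of one fragment — lossless.
Dependency preservation: AC → B; BCD → A are not contained in any single fragment, but the restricted closure of each left-hand side across the fragments still reaches the right-hand side; the remaining FDs each lie inside some fragment. All dependencies are preserved.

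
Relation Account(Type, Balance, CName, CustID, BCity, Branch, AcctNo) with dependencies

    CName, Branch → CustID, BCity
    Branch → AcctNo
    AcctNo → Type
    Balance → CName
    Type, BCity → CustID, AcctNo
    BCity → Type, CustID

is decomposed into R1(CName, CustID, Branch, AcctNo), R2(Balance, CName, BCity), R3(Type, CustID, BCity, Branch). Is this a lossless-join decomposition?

No

Chase test. Columns are Type, Balance, CName, CustID, BCity, Branch, AcctNo; row i has aⱼ where attribute j ∈ Ri, else bᵢⱼ.
Initial tableau (one row per fragment):
  row 1: b11 b12 a3 a4 b15 a6 a7
  row 2: b21 a2 a3 b24 a5 b26 b27
  row 3: a1 b32 b33 a4 a5 a6 b37
Rows 1 and 3 agree on Branch; apply Branch→AcctNo and equate their AcctNo entries.
Rows 1 and 3 agree on AcctNo; apply AcctNo→Type and equate their Type entries.
Rows 2 and 3 agree on BCity; apply BCity→Type, CustID and equate their Type, CustID entries.
Rows 2 and 3 agree on Type, BCity; apply Type, BCity→CustID, AcctNo and equate their CustID, AcctNo entries.
No row becomes fully distinguished — the join is lossy.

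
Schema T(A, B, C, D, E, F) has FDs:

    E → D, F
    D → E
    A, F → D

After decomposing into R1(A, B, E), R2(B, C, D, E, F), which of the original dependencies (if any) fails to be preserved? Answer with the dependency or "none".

Check A, F → D: no single fragment contains all of {A, D, F}, and the restricted closure of {A, F} across the fragments never reaches {D}.
E → D, F is preserved.
D → E is preserved.

A, F → D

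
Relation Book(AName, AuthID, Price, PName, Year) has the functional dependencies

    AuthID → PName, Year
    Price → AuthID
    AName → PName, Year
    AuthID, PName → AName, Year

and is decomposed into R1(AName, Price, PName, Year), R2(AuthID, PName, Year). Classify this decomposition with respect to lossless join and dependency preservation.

lossy and not dependency-preserving

Lossless test: (PName, Year)⁺ = {PName, Year}, which is a superkey of neither fragment — lossy.
Dependency preservation: the restricted closure of {Price} across the fragments never reaches {AuthID}, so Price → AuthID cannot be enforced without a join — not preserved.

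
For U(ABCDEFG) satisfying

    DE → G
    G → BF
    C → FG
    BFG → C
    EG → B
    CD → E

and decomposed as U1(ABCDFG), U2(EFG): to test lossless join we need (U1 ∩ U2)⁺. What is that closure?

U1 ∩ U2 = {FG}.
G → BF applies, adding B
BFG → C applies, adding C
Closure: {BCFG}.

BCFG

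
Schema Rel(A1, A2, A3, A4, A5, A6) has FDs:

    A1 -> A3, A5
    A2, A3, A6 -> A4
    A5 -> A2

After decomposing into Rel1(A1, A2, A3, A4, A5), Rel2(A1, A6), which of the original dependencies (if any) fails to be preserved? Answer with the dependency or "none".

A2, A3, A6 -> A4

Check A2, A3, A6 → A4: no single fragment contains all of {A2, A3, A4, A6}, and the restricted closure of {A2, A3, A6} across the fragments never reaches {A4}.
A1 → A3, A5 is preserved.
A5 → A2 is preserved.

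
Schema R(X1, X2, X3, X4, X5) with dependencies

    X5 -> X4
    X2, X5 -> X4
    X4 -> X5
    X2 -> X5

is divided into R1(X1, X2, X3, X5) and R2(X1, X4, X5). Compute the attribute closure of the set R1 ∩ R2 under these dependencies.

R1 ∩ R2 = {X1, X5}.
X5 → X4 applies, adding X4
Closure: {X1, X4, X5}.

X1, X4, X5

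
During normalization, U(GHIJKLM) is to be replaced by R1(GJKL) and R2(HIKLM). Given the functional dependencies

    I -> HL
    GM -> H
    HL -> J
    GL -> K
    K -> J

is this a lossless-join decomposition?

No

Common attributes: R1 ∩ R2 = {KL}.
Closure of {KL}: K → J applies, adding J. So (KL)⁺ = {JKL}.
The closure contains neither all of R1 = {GJKL} nor all of R2 = {HIKLM}, so the common attributes are not a superkey of either fragment. The join is lossy.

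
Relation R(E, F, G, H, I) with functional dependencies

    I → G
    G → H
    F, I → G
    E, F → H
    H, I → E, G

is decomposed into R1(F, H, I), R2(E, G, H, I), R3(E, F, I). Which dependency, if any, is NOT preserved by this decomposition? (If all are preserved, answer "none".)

Check E, F → H: no single fragment contains all of {E, F, H}, and the restricted closure of {E, F} across the fragments never reaches {H}.
I → G is preserved.
G → H is preserved.
F, I → G is preserved.
H, I → E, G is preserved.

E, F → H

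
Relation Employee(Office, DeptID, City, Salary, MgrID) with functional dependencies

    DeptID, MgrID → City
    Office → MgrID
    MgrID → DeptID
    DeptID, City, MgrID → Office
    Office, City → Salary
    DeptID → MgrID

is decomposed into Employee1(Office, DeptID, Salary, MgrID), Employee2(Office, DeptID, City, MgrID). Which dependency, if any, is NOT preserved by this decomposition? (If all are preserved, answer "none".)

none

DeptID, MgrID → City lies within Employee2.
Office → MgrID lies within Employee1.
MgrID → DeptID lies within Employee1.
DeptID, City, MgrID → Office lies within Employee2.
Office, City → Salary: restricted closure across fragments reaches Salary.
DeptID → MgrID lies within Employee1.
Every dependency is enforceable on the fragments, so the decomposition is dependency-preserving.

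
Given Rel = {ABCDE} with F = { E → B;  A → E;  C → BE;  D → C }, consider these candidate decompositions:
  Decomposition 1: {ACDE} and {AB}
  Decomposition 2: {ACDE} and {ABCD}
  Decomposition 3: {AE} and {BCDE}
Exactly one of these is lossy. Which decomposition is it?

Decomposition 1: common = {A}, closure = {ABE} → lossless.
Decomposition 2: common = {ACD}, closure = {ABCDE} → lossless.
Decomposition 3: common = {E}, closure = {BE} → lossy.

Decomposition 3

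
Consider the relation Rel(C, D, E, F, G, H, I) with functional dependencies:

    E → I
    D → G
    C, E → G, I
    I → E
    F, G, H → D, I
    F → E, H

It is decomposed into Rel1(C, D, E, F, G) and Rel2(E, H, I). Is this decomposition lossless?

Common attributes: Rel1 ∩ Rel2 = {E}.
Closure of {E}: E → I applies, adding I. So (E)⁺ = {E, I}.
The closure contains neither all of Rel1 = {C, D, E, F, G} nor all of Rel2 = {E, H, I}, so the common attributes are not a superkey of either fragment. The join is lossy.

No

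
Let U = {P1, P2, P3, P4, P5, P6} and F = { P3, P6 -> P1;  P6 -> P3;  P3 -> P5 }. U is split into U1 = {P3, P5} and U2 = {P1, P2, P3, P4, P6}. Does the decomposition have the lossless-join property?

Yes

Common attributes: U1 ∩ U2 = {P3}.
Closure of {P3}: P3 → P5 applies, adding P5. So (P3)⁺ = {P3, P5}.
This closure contains every attribute of U1, so U1 ∩ U2 → U1. The join is lossless.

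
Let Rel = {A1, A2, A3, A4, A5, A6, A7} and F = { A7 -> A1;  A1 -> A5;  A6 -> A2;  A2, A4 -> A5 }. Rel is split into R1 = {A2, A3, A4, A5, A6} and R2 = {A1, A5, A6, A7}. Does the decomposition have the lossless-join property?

No

Common attributes: R1 ∩ R2 = {A5, A6}.
Closure of {A5, A6}: A6 → A2 applies, adding A2. So (A5, A6)⁺ = {A2, A5, A6}.
The closure contains neither all of R1 = {A2, A3, A4, A5, A6} nor all of R2 = {A1, A5, A6, A7}, so the common attributes are not a superkey of either fragment. The join is lossy.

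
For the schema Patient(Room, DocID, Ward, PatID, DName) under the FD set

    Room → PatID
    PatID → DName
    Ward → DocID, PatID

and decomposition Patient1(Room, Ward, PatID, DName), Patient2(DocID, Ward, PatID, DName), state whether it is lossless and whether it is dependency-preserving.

lossless and dependency-preserving

Lossless test: (Ward, PatID, DName)⁺ = {DocID, Ward, PatID, DName}, which contains all of one fragment — lossless.
Dependency preservation: every FD's attributes lie within a single fragment, so each can be enforced locally — preserved.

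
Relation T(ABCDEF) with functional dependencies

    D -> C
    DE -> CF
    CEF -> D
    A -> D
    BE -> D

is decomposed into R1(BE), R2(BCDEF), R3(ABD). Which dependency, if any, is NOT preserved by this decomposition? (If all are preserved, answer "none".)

D → C lies within R2.
DE → CF lies within R2.
CEF → D lies within R2.
A → D lies within R3.
BE → D lies within R2.
Every dependency is enforceable on the fragments, so the decomposition is dependency-preserving.

none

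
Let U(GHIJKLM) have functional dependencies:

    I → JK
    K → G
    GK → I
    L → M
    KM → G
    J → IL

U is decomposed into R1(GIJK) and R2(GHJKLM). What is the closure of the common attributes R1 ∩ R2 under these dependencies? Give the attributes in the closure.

GIJKLM

R1 ∩ R2 = {GJK}.
GK → I applies, adding I
J → IL applies, adding L
L → M applies, adding M
Closure: {GIJKLM}.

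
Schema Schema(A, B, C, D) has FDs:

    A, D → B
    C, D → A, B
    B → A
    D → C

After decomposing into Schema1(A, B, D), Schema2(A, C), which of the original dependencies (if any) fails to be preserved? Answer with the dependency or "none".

D → C

Check D → C: no single fragment contains all of {C, D}, and the restricted closure of {D} across the fragments never reaches {C}.
A, D → B is preserved.
C, D → A, B is preserved.
B → A is preserved.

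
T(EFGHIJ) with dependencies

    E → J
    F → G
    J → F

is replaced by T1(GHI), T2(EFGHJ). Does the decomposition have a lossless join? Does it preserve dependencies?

Lossless test: (GH)⁺ = {GH}, which is a superkey of neither fragment — lossy.
Dependency preservation: every FD's attributes lie within a single fragment, so each can be enforced locally — preserved.

lossy but dependency-preserving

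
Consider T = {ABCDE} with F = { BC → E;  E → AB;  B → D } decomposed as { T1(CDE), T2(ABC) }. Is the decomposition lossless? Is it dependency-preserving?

lossy and not dependency-preserving

Lossless test: (C)⁺ = {C}, which is a superkey of neither fragment — lossy.
Dependency preservation: the restricted closure of {BC} across the fragments never reaches {E}, so BC → E cannot be enforced without a join — not preserved.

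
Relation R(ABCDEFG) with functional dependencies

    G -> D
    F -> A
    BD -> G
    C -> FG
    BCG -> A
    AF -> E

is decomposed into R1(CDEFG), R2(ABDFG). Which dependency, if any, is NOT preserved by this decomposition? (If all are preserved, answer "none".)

G → D lies within R1.
F → A lies within R2.
BD → G lies within R2.
C → FG lies within R1.
BCG → A: restricted closure across fragments reaches A.
AF → E: restricted closure across fragments reaches E.
Every dependency is enforceable on the fragments, so the decomposition is dependency-preserving.

none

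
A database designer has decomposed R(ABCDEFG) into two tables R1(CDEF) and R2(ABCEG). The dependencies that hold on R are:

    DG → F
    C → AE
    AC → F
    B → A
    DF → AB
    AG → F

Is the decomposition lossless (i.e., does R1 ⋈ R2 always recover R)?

No

Common attributes: R1 ∩ R2 = {CE}.
Closure of {CE}: C → AE applies, adding A; AC → F applies, adding F. So (CE)⁺ = {ACEF}.
The closure contains neither all of R1 = {CDEF} nor all of R2 = {ABCEG}, so the common attributes are not a superkey of either fragment. The join is lossy.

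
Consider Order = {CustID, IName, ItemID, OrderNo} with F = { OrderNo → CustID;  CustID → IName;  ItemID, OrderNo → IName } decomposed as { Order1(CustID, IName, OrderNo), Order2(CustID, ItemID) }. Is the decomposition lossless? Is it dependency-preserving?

lossy but dependency-preserving

Lossless test: (CustID)⁺ = {CustID, IName}, which is a superkey of neither fragment — lossy.
Dependency preservation: ItemID, OrderNo → IName is not contained in any single fragment, but the restricted closure of its left-hand side across the fragments still reaches the right-hand side; the remaining FDs each lie inside some fragment. All dependencies are preserved.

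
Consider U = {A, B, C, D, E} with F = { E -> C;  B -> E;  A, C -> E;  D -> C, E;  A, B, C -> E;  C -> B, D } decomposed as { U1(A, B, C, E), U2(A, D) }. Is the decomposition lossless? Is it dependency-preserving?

Lossless test: (A)⁺ = {A}, which is a superkey of neither fragment — lossy.
Dependency preservation: the restricted closure of {D} across the fragments never reaches {C, E}, so D → C, E cannot be enforced without a join — not preserved.

lossy and not dependency-preserving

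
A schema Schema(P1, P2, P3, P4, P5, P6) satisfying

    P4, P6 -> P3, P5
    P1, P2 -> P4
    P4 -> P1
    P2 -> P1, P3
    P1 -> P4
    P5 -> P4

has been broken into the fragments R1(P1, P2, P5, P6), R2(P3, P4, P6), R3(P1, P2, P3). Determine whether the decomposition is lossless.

No

Chase test. Columns are P1, P2, P3, P4, P5, P6; row i has aⱼ where attribute j ∈ Ri, else bᵢⱼ.
Initial tableau (one row per fragment):
  row 1: a1 a2 b13 b14 a5 a6
  row 2: b21 b22 a3 a4 b25 a6
  row 3: a1 a2 a3 b34 b35 b36
Rows 1 and 3 agree on P1, P2; apply P1, P2→P4 and equate their P4 entries.
Rows 1 and 3 agree on P2; apply P2→P1, P3 and equate their P1, P3 entries.
No row becomes fully distinguished — the join is lossy.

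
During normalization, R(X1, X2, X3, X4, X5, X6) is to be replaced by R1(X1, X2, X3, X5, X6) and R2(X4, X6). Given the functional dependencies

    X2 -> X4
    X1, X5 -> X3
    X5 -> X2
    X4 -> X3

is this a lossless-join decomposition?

Common attributes: R1 ∩ R2 = {X6}.
No dependency enlarges {X6}, so (X6)⁺ = {X6}.
The closure contains neither all of R1 = {X1, X2, X3, X5, X6} nor all of R2 = {X4, X6}, so the common attributes are not a superkey of either fragment. The join is lossy.

No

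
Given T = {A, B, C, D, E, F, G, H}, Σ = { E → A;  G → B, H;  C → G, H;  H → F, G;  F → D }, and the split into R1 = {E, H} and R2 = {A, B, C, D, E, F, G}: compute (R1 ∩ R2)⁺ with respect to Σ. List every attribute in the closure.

A, E

R1 ∩ R2 = {E}.
E → A applies, adding A
Closure: {A, E}.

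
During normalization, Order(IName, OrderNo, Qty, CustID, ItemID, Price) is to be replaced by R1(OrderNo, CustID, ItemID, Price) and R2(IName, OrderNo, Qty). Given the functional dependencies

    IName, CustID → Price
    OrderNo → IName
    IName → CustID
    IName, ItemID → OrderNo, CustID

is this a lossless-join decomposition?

No

Common attributes: R1 ∩ R2 = {OrderNo}.
Closure of {OrderNo}: OrderNo → IName applies, adding IName; IName → CustID applies, adding CustID; IName, CustID → Price applies, adding Price. So (OrderNo)⁺ = {IName, OrderNo, CustID, Price}.
The closure contains neither all of R1 = {OrderNo, CustID, ItemID, Price} nor all of R2 = {IName, OrderNo, Qty}, so the common attributes are not a superkey of either fragment. The join is lossy.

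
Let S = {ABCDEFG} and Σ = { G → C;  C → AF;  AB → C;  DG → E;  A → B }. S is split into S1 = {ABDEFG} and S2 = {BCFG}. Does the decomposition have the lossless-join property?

Common attributes: S1 ∩ S2 = {BFG}.
Closure of {BFG}: G → C applies, adding C; C → AF applies, adding A. So (BFG)⁺ = {ABCFG}.
This closure contains every attribute of S2, so S1 ∩ S2 → S2. The join is lossless.

Yes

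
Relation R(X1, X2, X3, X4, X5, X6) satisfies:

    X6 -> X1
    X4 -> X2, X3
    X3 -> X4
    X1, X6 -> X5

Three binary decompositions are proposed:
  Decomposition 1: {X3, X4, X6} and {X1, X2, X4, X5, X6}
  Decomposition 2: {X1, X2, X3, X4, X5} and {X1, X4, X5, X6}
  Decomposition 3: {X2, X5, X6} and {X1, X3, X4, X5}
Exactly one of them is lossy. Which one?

Decomposition 3

Decomposition 1: common = {X4, X6}, closure = {X1, X2, X3, X4, X5, X6} → lossless.
Decomposition 2: common = {X1, X4, X5}, closure = {X1, X2, X3, X4, X5} → lossless.
Decomposition 3: common = {X5}, closure = {X5} → lossy.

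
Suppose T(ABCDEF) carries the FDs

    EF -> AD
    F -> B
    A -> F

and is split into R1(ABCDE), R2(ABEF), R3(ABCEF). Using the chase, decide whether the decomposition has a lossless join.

Yes

Chase test. Columns are ABCDEF; row i has aⱼ where attribute j ∈ Ri, else bᵢⱼ.
Initial tableau (one row per fragment):
  row 1: a1 a2 a3 a4 a5 b16
  row 2: a1 a2 b23 b24 a5 a6
  row 3: a1 a2 a3 b34 a5 a6
Rows 2 and 3 agree on EF; apply EF→AD and equate their AD entries.
Rows 1 and 2 agree on A; apply A→F and equate their F entries.
Rows 1 and 2 agree on EF; apply EF→AD and equate their AD entries.
Row 1 is now all distinguished symbols — the join is lossless.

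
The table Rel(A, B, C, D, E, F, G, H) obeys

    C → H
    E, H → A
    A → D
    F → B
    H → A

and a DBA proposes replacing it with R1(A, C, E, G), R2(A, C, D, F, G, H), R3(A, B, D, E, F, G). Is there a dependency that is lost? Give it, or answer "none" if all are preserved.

C → H lies within R2.
E, H → A: restricted closure across fragments reaches A.
A → D lies within R2.
F → B lies within R3.
H → A lies within R2.
Every dependency is enforceable on the fragments, so the decomposition is dependency-preserving.

none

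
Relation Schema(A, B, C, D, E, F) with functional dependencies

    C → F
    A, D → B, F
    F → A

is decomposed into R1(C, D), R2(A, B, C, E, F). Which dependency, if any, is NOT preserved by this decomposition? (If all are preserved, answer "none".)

A, D → B, F

Check A, D → B, F: no single fragment contains all of {A, B, D, F}, and the restricted closure of {A, D} across the fragments never reaches {B, F}.
C → F is preserved.
F → A is preserved.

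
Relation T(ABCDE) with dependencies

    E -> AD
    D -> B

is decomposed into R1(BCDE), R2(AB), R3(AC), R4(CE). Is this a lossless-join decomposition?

No

Chase test. Columns are ABCDE; row i has aⱼ where attribute j ∈ Ri, else bᵢⱼ.
Initial tableau (one row per fragment):
  row 1: b11 a2 a3 a4 a5
  row 2: a1 a2 b23 b24 b25
  row 3: a1 b32 a3 b34 b35
  row 4: b41 b42 a3 b44 a5
Rows 1 and 4 agree on E; apply E→AD and equate their AD entries.
Rows 1 and 4 agree on D; apply D→B and equate their B entries.
No row becomes fully distinguished — the join is lossy.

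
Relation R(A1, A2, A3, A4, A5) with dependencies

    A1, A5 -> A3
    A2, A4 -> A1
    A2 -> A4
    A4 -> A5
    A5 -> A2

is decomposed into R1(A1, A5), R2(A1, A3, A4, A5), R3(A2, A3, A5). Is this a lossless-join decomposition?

Chase test. Columns are A1, A2, A3, A4, A5; row i has aⱼ where attribute j ∈ Ri, else bᵢⱼ.
Initial tableau (one row per fragment):
  row 1: a1 b12 b13 b14 a5
  row 2: a1 b22 a3 a4 a5
  row 3: b31 a2 a3 b34 a5
Rows 1 and 2 agree on A1, A5; apply A1, A5→A3 and equate their A3 entries.
Rows 1 and 2 agree on A5; apply A5→A2 and equate their A2 entries.
Rows 1 and 3 agree on A5; apply A5→A2 and equate their A2 entries.
Rows 1 and 2 agree on A2; apply A2→A4 and equate their A4 entries.
Rows 1 and 3 agree on A2; apply A2→A4 and equate their A4 entries.
Rows 1 and 3 agree on A2, A4; apply A2, A4→A1 and equate their A1 entries.
Row 1 is now all distinguished symbols — the join is lossless.

Yes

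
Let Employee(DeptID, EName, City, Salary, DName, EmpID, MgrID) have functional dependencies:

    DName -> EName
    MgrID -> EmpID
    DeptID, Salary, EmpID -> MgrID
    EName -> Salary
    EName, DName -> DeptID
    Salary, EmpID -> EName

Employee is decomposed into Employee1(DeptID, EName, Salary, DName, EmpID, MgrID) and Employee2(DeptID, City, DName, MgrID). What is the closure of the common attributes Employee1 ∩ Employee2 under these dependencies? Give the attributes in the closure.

DeptID, EName, Salary, DName, EmpID, MgrID

Employee1 ∩ Employee2 = {DeptID, DName, MgrID}.
DName → EName applies, adding EName
MgrID → EmpID applies, adding EmpID
EName → Salary applies, adding Salary
Closure: {DeptID, EName, Salary, DName, EmpID, MgrID}.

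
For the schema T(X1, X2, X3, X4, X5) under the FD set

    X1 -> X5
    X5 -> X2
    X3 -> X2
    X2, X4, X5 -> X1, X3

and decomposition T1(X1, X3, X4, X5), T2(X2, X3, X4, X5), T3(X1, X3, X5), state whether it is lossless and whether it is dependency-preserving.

lossless and dependency-preserving

Lossless test (chase): Rows 1 and 2 agree on X5; apply X5→X2 and equate their X2 entries. Rows 1 and 3 agree on X5; apply X5→X2 and equate their X2 entries. Rows 1 and 2 agree on X2, X4, X5; apply X2, X4, X5→X1, X3 and equate their X1, X3 entries. Row 1 is now all distinguished symbols — the join is lossless.
Dependency preservation: X2, X4, X5 → X1, X3 is not contained in any single fragment, but the restricted closure of its left-hand side across the fragments still reaches the right-hand side; the remaining FDs each lie inside some fragment. All dependencies are preserved.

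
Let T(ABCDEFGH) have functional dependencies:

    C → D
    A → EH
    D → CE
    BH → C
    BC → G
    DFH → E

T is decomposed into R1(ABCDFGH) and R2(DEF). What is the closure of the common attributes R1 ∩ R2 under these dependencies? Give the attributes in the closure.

CDEF

R1 ∩ R2 = {DF}.
D → CE applies, adding CE
Closure: {CDEF}.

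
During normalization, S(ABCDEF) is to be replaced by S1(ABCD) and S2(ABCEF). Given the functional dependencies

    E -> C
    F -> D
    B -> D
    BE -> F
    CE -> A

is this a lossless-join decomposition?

Yes

Common attributes: S1 ∩ S2 = {ABC}.
Closure of {ABC}: B → D applies, adding D. So (ABC)⁺ = {ABCD}.
This closure contains every attribute of S1, so S1 ∩ S2 → S1. The join is lossless.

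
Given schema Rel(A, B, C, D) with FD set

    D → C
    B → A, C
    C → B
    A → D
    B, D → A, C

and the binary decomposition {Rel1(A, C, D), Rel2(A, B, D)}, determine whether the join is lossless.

Yes

Common attributes: Rel1 ∩ Rel2 = {A, D}.
Closure of {A, D}: D → C applies, adding C; C → B applies, adding B. So (A, D)⁺ = {A, B, C, D}.
This closure contains every attribute of Rel1, so Rel1 ∩ Rel2 → Rel1. The join is lossless.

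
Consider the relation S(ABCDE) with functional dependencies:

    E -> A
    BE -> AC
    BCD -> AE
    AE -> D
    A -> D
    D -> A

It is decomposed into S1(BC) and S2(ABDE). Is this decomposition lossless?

No

Common attributes: S1 ∩ S2 = {B}.
No dependency enlarges {B}, so (B)⁺ = {B}.
The closure contains neither all of S1 = {BC} nor all of S2 = {ABDE}, so the common attributes are not a superkey of either fragment. The join is lossy.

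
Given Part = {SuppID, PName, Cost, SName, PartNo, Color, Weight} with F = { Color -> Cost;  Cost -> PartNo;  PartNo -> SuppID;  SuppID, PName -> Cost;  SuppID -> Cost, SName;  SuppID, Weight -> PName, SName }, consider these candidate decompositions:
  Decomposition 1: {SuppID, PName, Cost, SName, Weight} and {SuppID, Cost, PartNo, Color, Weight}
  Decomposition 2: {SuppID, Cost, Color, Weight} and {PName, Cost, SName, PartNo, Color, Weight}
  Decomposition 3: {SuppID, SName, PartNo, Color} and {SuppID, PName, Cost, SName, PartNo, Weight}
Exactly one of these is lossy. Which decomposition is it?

Decomposition 1: common = {SuppID, Cost, Weight}, closure = {SuppID, PName, Cost, SName, PartNo, Weight} → lossless.
Decomposition 2: common = {Cost, Color, Weight}, closure = {SuppID, PName, Cost, SName, PartNo, Color, Weight} → lossless.
Decomposition 3: common = {SuppID, SName, PartNo}, closure = {SuppID, Cost, SName, PartNo} → lossy.

Decomposition 3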